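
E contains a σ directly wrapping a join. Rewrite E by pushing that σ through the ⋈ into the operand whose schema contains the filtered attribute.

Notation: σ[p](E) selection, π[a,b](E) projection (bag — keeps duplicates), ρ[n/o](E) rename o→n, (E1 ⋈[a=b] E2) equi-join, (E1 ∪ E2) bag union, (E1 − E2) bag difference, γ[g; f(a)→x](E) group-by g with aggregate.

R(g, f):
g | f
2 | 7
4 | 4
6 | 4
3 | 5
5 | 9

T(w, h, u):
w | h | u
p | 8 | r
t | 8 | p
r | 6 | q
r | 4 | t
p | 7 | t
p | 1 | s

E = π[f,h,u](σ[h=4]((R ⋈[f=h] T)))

σ filters on h, owned by the right side.
E' = π[f,h,u]((R ⋈[f=h] σ[h=4](T)))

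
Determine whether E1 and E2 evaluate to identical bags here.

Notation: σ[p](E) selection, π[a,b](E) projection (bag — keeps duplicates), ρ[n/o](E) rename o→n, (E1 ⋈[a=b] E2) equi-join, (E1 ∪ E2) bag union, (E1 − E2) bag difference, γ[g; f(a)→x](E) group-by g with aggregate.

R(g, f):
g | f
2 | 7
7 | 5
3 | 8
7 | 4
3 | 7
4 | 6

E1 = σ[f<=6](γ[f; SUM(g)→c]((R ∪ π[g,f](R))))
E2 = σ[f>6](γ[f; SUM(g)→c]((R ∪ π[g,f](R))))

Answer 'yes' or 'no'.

E1 subexpression sizes:
  R → 6
  R → 6
  π[g,f](R) → 6
  (R ∪ π[g,f](R)) → 12
  γ[f; SUM(g)→c]((R ∪ π[g,f](R))) → 5
  σ[f<=6](γ[f; SUM(g)→c]((R ∪ π[g,f](R)))) → 3
E2 subexpression sizes:
  R → 6
  R → 6
  π[g,f](R) → 6
  (R ∪ π[g,f](R)) → 12
  γ[f; SUM(g)→c]((R ∪ π[g,f](R))) → 5
  σ[f>6](γ[f; SUM(g)→c]((R ∪ π[g,f](R)))) → 2

E1 result:
f | c
4 | 14
5 | 14
6 | 8
E2 result:
f | c
7 | 10
8 | 6
Witness: (8, 6) appears 0× in E1 but 1× in E2.

no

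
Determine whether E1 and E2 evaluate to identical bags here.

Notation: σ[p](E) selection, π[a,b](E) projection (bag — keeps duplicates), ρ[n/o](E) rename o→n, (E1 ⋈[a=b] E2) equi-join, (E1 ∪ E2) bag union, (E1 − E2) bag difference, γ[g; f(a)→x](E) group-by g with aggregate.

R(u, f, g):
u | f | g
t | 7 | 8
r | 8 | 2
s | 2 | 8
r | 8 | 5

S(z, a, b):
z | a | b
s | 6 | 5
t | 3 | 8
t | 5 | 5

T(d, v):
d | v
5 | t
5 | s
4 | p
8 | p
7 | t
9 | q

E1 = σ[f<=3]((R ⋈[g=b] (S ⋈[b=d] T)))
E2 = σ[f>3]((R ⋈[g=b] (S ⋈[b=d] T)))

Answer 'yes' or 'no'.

E1 stepwise |·|:
  R → 4
  S → 3
  T → 6
  (S ⋈[b=d] T) → 5
  (R ⋈[g=b] (S ⋈[b=d] T)) → 6
  σ[f<=3]((R ⋈[g=b] (S ⋈[b=d] T))) → 1
E2 stepwise |·|:
  R → 4
  S → 3
  T → 6
  (S ⋈[b=d] T) → 5
  (R ⋈[g=b] (S ⋈[b=d] T)) → 6
  σ[f>3]((R ⋈[g=b] (S ⋈[b=d] T))) → 5

E1 result:
u | f | g | z | a | b | d | v
s | 2 | 8 | t | 3 | 8 | 8 | p
E2 result:
u | f | g | z | a | b | d | v
r | 8 | 5 | s | 6 | 5 | 5 | s
r | 8 | 5 | s | 6 | 5 | 5 | t
r | 8 | 5 | t | 5 | 5 | 5 | s
r | 8 | 5 | t | 5 | 5 | 5 | t
t | 7 | 8 | t | 3 | 8 | 8 | p
Witness: ('s', 2, 8, 't', 3, 8, 8, 'p') appears 1× in E1 but 0× in E2.

no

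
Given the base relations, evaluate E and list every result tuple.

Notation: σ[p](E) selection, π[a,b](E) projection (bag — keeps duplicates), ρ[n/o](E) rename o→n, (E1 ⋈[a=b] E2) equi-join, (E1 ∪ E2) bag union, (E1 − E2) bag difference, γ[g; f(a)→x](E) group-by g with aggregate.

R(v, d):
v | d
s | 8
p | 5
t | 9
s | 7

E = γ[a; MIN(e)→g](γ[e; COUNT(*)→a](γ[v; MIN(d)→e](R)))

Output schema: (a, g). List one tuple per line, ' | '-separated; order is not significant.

Row counts bottom-up:
  R → 4
  γ[v; MIN(d)→e](R) → 3
  γ[e; COUNT(*)→a](γ[v; MIN(d)→e](R)) → 3
  γ[a; MIN(e)→g](γ[e; COUNT(*)→a](γ[v; MIN(d)→e](R))) → 1

== RESULT ==
a | g
1 | 5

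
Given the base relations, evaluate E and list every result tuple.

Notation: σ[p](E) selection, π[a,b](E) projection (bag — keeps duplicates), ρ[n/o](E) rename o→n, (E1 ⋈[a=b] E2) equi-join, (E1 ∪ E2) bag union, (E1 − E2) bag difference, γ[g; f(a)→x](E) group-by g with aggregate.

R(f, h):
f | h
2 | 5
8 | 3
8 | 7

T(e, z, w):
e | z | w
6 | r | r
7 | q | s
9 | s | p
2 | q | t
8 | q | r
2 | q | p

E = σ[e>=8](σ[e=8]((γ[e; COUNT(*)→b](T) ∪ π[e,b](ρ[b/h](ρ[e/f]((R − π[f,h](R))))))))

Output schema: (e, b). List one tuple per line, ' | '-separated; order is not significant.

Stepwise |·|:
  T → 6
  γ[e; COUNT(*)→b](T) → 5
  R → 3
  R → 3
  π[f,h](R) → 3
  (R − π[f,h](R)) → 0
  ρ[e/f]((R − π[f,h](R))) → 0
  ρ[b/h](ρ[e/f]((R − π[f,h](R)))) → 0
  π[e,b](ρ[b/h](ρ[e/f]((R − π[f,h](R))))) → 0
  (γ[e; COUNT(*)→b](T) ∪ π[e,b](ρ[b/h](ρ[e/f]((R − π[f,h](R)))))) → 5
  σ[e=8]((γ[e; COUNT(*)→b](T) ∪ π[e,b](ρ[b/h](ρ[e/f]((R − π[f,h](R))))))) → 1
  σ[e>=8](σ[e=8]((γ[e; COUNT(*)→b](T) ∪ π[e,b](ρ[b/h](ρ[e/f]((R − π[f,h](R)))))))) → 1

== RESULT ==
e | b
8 | 1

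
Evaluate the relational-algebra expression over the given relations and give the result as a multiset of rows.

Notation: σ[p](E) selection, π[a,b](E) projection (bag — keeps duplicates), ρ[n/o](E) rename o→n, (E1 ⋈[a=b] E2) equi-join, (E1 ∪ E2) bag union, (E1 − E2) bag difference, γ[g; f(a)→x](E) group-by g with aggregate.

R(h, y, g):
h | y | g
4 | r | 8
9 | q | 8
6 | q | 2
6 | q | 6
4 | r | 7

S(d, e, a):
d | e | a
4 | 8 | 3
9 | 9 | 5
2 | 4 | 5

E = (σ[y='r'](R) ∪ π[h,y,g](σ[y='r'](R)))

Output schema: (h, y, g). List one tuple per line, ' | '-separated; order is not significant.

Row counts bottom-up:
  R → 5
  σ[y='r'](R) → 2
  R → 5
  σ[y='r'](R) → 2
  π[h,y,g](σ[y='r'](R)) → 2
  (σ[y='r'](R) ∪ π[h,y,g](σ[y='r'](R))) → 4

== RESULT ==
h | y | g
4 | r | 7
4 | r | 7
4 | r | 8
4 | r | 8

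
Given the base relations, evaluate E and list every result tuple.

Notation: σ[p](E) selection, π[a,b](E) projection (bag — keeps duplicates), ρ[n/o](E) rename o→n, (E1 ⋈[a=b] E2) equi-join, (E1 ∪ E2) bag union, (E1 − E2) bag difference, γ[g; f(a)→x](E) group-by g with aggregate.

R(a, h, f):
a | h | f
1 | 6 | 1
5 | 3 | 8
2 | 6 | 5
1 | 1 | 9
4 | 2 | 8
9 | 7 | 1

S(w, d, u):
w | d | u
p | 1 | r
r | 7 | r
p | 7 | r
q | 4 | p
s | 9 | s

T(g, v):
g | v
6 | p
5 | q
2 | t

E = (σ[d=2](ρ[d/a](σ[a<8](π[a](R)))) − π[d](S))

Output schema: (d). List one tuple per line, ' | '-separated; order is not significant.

Stepwise |·|:
  R → 6
  π[a](R) → 6
  σ[a<8](π[a](R)) → 5
  ρ[d/a](σ[a<8](π[a](R))) → 5
  σ[d=2](ρ[d/a](σ[a<8](π[a](R)))) → 1
  S → 5
  π[d](S) → 5
  (σ[d=2](ρ[d/a](σ[a<8](π[a](R)))) − π[d](S)) → 1

== RESULT ==
d
2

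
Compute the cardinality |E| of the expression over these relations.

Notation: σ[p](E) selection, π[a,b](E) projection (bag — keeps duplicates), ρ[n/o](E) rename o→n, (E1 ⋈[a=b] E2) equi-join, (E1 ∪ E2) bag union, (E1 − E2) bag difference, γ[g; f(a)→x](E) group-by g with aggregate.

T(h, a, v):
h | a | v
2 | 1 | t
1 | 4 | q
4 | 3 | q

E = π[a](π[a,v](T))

Per-node cardinality:
  T → 3
  π[a,v](T) → 3
  π[a](π[a,v](T)) → 3

|E| = 3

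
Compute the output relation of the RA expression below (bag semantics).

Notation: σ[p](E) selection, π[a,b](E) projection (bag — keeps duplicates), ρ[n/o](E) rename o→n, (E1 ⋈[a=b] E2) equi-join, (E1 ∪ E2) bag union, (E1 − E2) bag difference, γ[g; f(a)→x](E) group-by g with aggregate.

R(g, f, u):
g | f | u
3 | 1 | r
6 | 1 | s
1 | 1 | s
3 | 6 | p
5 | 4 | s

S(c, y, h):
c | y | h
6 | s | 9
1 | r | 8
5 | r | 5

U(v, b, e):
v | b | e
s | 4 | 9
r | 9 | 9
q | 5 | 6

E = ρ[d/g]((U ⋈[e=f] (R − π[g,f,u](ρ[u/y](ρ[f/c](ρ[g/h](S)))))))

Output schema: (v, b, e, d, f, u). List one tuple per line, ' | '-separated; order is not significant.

Subexpression sizes:
  U → 3
  R → 5
  S → 3
  ρ[g/h](S) → 3
  ρ[f/c](ρ[g/h](S)) → 3
  ρ[u/y](ρ[f/c](ρ[g/h](S))) → 3
  π[g,f,u](ρ[u/y](ρ[f/c](ρ[g/h](S)))) → 3
  (R − π[g,f,u](ρ[u/y](ρ[f/c](ρ[g/h](S))))) → 5
  (U ⋈[e=f] (R − π[g,f,u](ρ[u/y](ρ[f/c](ρ[g/h](S)))))) → 1
  ρ[d/g]((U ⋈[e=f] (R − π[g,f,u](ρ[u/y](ρ[f/c](ρ[g/h](S))))))) → 1

== RESULT ==
v | b | e | d | f | u
q | 5 | 6 | 3 | 6 | p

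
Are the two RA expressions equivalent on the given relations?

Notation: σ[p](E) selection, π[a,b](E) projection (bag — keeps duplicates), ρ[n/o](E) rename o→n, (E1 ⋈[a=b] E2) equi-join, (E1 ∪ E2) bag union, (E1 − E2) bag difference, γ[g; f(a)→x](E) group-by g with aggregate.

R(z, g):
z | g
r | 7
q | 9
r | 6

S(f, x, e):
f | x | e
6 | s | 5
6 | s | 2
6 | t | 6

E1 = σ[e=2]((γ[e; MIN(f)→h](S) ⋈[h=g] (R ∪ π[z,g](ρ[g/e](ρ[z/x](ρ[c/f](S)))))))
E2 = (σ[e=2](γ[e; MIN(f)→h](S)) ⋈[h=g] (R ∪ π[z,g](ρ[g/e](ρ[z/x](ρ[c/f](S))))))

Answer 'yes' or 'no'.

E1 row counts bottom-up:
  S → 3
  γ[e; MIN(f)→h](S) → 3
  R → 3
  S → 3
  ρ[c/f](S) → 3
  ρ[z/x](ρ[c/f](S)) → 3
  ρ[g/e](ρ[z/x](ρ[c/f](S))) → 3
  π[z,g](ρ[g/e](ρ[z/x](ρ[c/f](S)))) → 3
  (R ∪ π[z,g](ρ[g/e](ρ[z/x](ρ[c/f](S))))) → 6
  (γ[e; MIN(f)→h](S) ⋈[h=g] (R ∪ π[z,g](ρ[g/e](ρ[z/x](ρ[c/f](S)))))) → 6
  σ[e=2]((γ[e; MIN(f)→h](S) ⋈[h=g] (R ∪ π[z,g](ρ[g/e](ρ[z/x](ρ[c/f](S))))))) → 2
E2 row counts bottom-up:
  S → 3
  γ[e; MIN(f)→h](S) → 3
  σ[e=2](γ[e; MIN(f)→h](S)) → 1
  R → 3
  S → 3
  ρ[c/f](S) → 3
  ρ[z/x](ρ[c/f](S)) → 3
  ρ[g/e](ρ[z/x](ρ[c/f](S))) → 3
  π[z,g](ρ[g/e](ρ[z/x](ρ[c/f](S)))) → 3
  (R ∪ π[z,g](ρ[g/e](ρ[z/x](ρ[c/f](S))))) → 6
  (σ[e=2](γ[e; MIN(f)→h](S)) ⋈[h=g] (R ∪ π[z,g](ρ[g/e](ρ[z/x](ρ[c/f](S)))))) → 2

E1 and E2 produce the same multiset:
e | h | z | g
2 | 6 | r | 6
2 | 6 | t | 6

yes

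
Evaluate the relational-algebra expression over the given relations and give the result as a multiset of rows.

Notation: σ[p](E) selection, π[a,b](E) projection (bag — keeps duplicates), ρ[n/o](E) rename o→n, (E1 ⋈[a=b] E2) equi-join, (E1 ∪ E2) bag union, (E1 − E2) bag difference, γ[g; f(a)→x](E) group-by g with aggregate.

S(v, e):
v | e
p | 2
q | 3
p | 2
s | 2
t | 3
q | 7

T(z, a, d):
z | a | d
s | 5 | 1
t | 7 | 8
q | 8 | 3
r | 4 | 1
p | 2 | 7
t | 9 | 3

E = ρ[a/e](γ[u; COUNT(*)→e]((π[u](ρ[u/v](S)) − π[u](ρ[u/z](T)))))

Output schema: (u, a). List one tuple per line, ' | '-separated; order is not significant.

Per-node cardinality:
  S → 6
  ρ[u/v](S) → 6
  π[u](ρ[u/v](S)) → 6
  T → 6
  ρ[u/z](T) → 6
  π[u](ρ[u/z](T)) → 6
  (π[u](ρ[u/v](S)) − π[u](ρ[u/z](T))) → 2
  γ[u; COUNT(*)→e]((π[u](ρ[u/v](S)) − π[u](ρ[u/z](T)))) → 2
  ρ[a/e](γ[u; COUNT(*)→e]((π[u](ρ[u/v](S)) − π[u](ρ[u/z](T))))) → 2

== RESULT ==
u | a
p | 1
q | 1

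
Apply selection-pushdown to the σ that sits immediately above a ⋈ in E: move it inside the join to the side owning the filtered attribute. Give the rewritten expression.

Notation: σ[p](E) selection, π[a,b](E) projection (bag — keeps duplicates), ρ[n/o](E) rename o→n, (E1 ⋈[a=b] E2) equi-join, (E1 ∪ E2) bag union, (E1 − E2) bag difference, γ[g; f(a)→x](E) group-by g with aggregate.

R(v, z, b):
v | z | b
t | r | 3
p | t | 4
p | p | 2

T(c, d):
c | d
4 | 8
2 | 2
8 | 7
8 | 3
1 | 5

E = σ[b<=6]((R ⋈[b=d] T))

σ filters on b, owned by the left side.
E' = (σ[b<=6](R) ⋈[b=d] T)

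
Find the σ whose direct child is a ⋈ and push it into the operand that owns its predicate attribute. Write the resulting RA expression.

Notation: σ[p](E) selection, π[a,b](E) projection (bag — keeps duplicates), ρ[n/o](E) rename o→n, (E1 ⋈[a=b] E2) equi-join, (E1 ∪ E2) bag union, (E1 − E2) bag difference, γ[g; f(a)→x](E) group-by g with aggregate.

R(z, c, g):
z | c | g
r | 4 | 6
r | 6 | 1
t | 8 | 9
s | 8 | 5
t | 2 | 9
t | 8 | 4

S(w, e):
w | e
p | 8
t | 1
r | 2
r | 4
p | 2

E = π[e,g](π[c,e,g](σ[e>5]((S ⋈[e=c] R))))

σ filters on e, owned by the left side.
E' = π[e,g](π[c,e,g]((σ[e>5](S) ⋈[e=c] R)))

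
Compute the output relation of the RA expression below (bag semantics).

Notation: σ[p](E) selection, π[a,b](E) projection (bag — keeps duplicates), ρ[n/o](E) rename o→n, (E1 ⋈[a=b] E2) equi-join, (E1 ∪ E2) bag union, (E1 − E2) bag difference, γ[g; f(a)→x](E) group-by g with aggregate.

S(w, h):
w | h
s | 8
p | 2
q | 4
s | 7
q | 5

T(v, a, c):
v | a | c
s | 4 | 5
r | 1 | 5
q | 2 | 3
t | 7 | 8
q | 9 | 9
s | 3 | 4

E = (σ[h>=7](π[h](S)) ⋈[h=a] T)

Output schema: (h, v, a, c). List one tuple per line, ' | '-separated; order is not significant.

Row counts bottom-up:
  S → 5
  π[h](S) → 5
  σ[h>=7](π[h](S)) → 2
  T → 6
  (σ[h>=7](π[h](S)) ⋈[h=a] T) → 1

== RESULT ==
h | v | a | c
7 | t | 7 | 8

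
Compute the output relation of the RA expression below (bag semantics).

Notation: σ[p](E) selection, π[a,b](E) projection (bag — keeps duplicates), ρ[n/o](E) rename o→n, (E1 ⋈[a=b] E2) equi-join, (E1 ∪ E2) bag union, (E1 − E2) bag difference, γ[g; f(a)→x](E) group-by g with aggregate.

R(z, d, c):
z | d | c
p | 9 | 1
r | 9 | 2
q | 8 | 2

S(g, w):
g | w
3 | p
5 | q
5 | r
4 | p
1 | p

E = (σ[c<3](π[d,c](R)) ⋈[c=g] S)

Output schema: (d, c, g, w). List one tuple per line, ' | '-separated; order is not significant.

Per-node cardinality:
  R → 3
  π[d,c](R) → 3
  σ[c<3](π[d,c](R)) → 3
  S → 5
  (σ[c<3](π[d,c](R)) ⋈[c=g] S) → 1

== RESULT ==
d | c | g | w
9 | 1 | 1 | p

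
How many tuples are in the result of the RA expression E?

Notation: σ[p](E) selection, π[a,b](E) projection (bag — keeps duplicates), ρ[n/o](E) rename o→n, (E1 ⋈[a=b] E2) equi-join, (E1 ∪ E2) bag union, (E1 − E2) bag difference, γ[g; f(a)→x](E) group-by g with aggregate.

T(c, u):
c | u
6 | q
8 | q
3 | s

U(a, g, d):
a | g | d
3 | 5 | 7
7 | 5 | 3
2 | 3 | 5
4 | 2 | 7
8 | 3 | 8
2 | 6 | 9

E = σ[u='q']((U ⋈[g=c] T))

Stepwise |·|:
  U → 6
  T → 3
  (U ⋈[g=c] T) → 3
  σ[u='q']((U ⋈[g=c] T)) → 1

|E| = 1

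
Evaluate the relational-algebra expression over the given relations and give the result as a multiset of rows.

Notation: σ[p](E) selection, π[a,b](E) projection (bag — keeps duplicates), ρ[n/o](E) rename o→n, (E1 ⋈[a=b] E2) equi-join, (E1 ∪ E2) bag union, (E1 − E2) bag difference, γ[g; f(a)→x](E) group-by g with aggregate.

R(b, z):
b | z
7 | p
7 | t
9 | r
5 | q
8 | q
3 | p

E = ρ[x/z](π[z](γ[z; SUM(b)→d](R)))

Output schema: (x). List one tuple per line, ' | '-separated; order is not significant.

Per-node cardinality:
  R → 6
  γ[z; SUM(b)→d](R) → 4
  π[z](γ[z; SUM(b)→d](R)) → 4
  ρ[x/z](π[z](γ[z; SUM(b)→d](R))) → 4

== RESULT ==
x
p
q
r
t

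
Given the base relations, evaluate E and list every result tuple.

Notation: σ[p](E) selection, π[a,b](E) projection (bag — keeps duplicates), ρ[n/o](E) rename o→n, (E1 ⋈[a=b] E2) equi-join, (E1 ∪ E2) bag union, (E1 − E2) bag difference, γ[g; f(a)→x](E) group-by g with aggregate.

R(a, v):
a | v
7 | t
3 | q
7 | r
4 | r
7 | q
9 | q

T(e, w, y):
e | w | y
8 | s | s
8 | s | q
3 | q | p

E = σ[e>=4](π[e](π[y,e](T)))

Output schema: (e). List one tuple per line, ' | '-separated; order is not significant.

Stepwise |·|:
  T → 3
  π[y,e](T) → 3
  π[e](π[y,e](T)) → 3
  σ[e>=4](π[e](π[y,e](T))) → 2

== RESULT ==
e
8
8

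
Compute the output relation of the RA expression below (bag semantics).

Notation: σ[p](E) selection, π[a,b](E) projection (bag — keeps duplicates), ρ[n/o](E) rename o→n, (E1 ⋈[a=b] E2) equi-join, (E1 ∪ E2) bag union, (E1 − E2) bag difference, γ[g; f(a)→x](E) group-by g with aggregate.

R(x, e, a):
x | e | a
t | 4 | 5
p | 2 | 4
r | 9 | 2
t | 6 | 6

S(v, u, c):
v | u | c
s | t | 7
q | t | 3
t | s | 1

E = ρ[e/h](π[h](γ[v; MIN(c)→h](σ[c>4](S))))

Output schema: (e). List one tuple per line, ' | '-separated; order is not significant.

Subexpression sizes:
  S → 3
  σ[c>4](S) → 1
  γ[v; MIN(c)→h](σ[c>4](S)) → 1
  π[h](γ[v; MIN(c)→h](σ[c>4](S))) → 1
  ρ[e/h](π[h](γ[v; MIN(c)→h](σ[c>4](S)))) → 1

== RESULT ==
e
7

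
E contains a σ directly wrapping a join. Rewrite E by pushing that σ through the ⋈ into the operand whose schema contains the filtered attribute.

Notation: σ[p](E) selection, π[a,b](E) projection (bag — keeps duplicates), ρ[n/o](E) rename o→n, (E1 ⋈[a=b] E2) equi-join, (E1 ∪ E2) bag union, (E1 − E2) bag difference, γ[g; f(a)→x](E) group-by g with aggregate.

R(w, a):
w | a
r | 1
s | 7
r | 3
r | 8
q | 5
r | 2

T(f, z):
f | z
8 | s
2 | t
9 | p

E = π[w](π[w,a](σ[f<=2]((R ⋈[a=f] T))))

σ filters on f, owned by the right side.
E' = π[w](π[w,a]((R ⋈[a=f] σ[f<=2](T))))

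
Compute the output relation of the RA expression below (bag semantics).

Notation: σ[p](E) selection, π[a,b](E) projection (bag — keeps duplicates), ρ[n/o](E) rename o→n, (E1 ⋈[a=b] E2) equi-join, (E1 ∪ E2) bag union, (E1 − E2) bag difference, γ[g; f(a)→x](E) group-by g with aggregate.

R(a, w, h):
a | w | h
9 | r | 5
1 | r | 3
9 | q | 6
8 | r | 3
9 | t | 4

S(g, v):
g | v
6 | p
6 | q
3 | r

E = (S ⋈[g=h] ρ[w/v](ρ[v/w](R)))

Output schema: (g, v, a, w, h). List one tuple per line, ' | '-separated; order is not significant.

Per-node cardinality:
  S → 3
  R → 5
  ρ[v/w](R) → 5
  ρ[w/v](ρ[v/w](R)) → 5
  (S ⋈[g=h] ρ[w/v](ρ[v/w](R))) → 4

== RESULT ==
g | v | a | w | h
3 | r | 1 | r | 3
3 | r | 8 | r | 3
6 | p | 9 | q | 6
6 | q | 9 | q | 6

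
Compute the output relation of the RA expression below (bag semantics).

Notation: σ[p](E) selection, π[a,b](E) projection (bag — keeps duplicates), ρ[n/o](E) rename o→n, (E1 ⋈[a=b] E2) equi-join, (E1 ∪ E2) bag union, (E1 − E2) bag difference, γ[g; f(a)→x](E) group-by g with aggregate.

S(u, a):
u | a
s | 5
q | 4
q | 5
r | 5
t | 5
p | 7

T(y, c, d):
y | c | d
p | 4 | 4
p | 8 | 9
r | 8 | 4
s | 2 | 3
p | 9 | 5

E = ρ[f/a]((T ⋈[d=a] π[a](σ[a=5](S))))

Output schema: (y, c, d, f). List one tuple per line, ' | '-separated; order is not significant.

Stepwise |·|:
  T → 5
  S → 6
  σ[a=5](S) → 4
  π[a](σ[a=5](S)) → 4
  (T ⋈[d=a] π[a](σ[a=5](S))) → 4
  ρ[f/a]((T ⋈[d=a] π[a](σ[a=5](S)))) → 4

== RESULT ==
y | c | d | f
p | 9 | 5 | 5
p | 9 | 5 | 5
p | 9 | 5 | 5
p | 9 | 5 | 5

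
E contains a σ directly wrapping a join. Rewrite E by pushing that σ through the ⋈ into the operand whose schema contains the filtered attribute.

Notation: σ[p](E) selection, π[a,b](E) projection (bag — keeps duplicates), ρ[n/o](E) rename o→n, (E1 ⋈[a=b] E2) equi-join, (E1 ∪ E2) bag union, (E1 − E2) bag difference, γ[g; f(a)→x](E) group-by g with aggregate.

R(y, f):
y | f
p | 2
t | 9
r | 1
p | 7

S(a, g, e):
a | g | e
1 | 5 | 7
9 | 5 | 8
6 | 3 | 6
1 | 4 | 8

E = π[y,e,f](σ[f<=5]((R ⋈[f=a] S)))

σ filters on f, owned by the left side.
E' = π[y,e,f]((σ[f<=5](R) ⋈[f=a] S))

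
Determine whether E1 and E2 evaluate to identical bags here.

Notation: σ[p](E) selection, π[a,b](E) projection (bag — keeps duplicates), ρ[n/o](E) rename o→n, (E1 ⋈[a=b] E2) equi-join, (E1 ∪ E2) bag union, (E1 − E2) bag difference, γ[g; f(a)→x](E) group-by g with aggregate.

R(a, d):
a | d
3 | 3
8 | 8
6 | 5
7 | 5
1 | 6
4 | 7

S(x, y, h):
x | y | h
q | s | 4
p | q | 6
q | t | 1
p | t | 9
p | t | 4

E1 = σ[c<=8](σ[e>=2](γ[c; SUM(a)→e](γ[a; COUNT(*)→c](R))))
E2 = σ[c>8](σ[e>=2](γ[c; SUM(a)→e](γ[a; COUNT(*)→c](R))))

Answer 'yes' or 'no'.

E1 row counts bottom-up:
  R → 6
  γ[a; COUNT(*)→c](R) → 6
  γ[c; SUM(a)→e](γ[a; COUNT(*)→c](R)) → 1
  σ[e>=2](γ[c; SUM(a)→e](γ[a; COUNT(*)→c](R))) → 1
  σ[c<=8](σ[e>=2](γ[c; SUM(a)→e](γ[a; COUNT(*)→c](R)))) → 1
E2 row counts bottom-up:
  R → 6
  γ[a; COUNT(*)→c](R) → 6
  γ[c; SUM(a)→e](γ[a; COUNT(*)→c](R)) → 1
  σ[e>=2](γ[c; SUM(a)→e](γ[a; COUNT(*)→c](R))) → 1
  σ[c>8](σ[e>=2](γ[c; SUM(a)→e](γ[a; COUNT(*)→c](R)))) → 0

E1 result:
c | e
1 | 29
E2 result:
c | e
(0 rows)
Witness: (1, 29) appears 1× in E1 but 0× in E2.

no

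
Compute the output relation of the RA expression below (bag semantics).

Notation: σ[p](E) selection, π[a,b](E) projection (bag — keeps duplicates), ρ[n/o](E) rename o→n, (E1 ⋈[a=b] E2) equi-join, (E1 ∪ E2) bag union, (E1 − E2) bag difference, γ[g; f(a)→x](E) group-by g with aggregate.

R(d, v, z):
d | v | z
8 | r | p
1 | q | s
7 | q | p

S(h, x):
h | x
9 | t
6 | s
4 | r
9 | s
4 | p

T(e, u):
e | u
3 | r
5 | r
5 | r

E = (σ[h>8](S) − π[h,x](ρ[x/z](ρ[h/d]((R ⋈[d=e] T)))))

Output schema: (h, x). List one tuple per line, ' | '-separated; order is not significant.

Subexpression sizes:
  S → 5
  σ[h>8](S) → 2
  R → 3
  T → 3
  (R ⋈[d=e] T) → 0
  ρ[h/d]((R ⋈[d=e] T)) → 0
  ρ[x/z](ρ[h/d]((R ⋈[d=e] T))) → 0
  π[h,x](ρ[x/z](ρ[h/d]((R ⋈[d=e] T)))) → 0
  (σ[h>8](S) − π[h,x](ρ[x/z](ρ[h/d]((R ⋈[d=e] T))))) → 2

== RESULT ==
h | x
9 | s
9 | t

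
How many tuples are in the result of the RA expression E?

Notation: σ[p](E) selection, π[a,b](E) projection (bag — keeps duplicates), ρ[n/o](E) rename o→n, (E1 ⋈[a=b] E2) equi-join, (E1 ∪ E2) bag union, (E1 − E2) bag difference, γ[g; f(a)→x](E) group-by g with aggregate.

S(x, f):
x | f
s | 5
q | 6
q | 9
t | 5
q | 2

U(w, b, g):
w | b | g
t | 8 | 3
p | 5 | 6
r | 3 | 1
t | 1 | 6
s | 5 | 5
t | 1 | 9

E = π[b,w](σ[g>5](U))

Stepwise |·|:
  U → 6
  σ[g>5](U) → 3
  π[b,w](σ[g>5](U)) → 3

|E| = 3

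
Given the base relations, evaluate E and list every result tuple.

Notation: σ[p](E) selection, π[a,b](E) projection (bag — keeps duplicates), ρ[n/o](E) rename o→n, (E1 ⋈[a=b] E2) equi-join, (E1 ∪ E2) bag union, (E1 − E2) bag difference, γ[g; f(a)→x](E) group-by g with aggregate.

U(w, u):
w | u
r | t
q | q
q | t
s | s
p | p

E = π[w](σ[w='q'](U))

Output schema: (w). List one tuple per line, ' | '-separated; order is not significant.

Row counts bottom-up:
  U → 5
  σ[w='q'](U) → 2
  π[w](σ[w='q'](U)) → 2

== RESULT ==
w
q
q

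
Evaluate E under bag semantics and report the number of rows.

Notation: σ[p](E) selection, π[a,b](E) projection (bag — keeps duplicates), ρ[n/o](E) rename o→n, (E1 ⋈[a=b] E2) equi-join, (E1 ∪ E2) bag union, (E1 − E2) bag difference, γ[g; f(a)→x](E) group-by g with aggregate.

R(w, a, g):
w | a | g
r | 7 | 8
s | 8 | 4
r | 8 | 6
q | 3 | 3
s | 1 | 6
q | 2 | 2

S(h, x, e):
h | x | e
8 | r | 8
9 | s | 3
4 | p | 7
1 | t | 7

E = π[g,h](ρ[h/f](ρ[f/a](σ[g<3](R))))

Subexpression sizes:
  R → 6
  σ[g<3](R) → 1
  ρ[f/a](σ[g<3](R)) → 1
  ρ[h/f](ρ[f/a](σ[g<3](R))) → 1
  π[g,h](ρ[h/f](ρ[f/a](σ[g<3](R)))) → 1

|E| = 1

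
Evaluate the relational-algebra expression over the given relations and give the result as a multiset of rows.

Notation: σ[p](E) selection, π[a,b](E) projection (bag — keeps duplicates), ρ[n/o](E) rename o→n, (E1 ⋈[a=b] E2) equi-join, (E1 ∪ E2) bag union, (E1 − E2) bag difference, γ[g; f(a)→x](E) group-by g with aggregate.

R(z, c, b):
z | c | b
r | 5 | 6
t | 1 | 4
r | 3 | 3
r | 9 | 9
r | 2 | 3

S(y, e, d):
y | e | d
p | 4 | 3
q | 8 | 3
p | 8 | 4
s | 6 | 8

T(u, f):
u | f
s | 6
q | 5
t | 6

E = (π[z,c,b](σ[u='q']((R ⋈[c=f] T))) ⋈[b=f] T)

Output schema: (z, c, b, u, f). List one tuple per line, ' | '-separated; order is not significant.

Per-node cardinality:
  R → 5
  T → 3
  (R ⋈[c=f] T) → 1
  σ[u='q']((R ⋈[c=f] T)) → 1
  π[z,c,b](σ[u='q']((R ⋈[c=f] T))) → 1
  T → 3
  (π[z,c,b](σ[u='q']((R ⋈[c=f] T))) ⋈[b=f] T) → 2

== RESULT ==
z | c | b | u | f
r | 5 | 6 | s | 6
r | 5 | 6 | t | 6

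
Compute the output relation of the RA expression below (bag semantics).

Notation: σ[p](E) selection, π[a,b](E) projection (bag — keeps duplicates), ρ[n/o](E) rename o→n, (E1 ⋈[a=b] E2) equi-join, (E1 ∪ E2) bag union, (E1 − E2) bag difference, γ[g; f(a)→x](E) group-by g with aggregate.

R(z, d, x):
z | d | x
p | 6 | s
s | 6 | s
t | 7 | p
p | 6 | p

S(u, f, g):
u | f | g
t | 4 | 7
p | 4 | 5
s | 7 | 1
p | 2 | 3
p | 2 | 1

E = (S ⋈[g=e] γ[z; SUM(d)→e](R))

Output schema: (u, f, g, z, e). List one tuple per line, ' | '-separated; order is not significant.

Subexpression sizes:
  S → 5
  R → 4
  γ[z; SUM(d)→e](R) → 3
  (S ⋈[g=e] γ[z; SUM(d)→e](R)) → 1

== RESULT ==
u | f | g | z | e
t | 4 | 7 | t | 7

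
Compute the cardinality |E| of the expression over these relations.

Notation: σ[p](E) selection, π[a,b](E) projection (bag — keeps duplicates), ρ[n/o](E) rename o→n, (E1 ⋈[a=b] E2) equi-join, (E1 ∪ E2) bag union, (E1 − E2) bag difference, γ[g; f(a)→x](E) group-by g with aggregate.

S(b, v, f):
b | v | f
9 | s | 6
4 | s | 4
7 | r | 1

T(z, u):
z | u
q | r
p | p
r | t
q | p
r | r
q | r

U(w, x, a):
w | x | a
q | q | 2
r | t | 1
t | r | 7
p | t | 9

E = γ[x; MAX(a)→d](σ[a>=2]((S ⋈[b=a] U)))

Per-node cardinality:
  S → 3
  U → 4
  (S ⋈[b=a] U) → 2
  σ[a>=2]((S ⋈[b=a] U)) → 2
  γ[x; MAX(a)→d](σ[a>=2]((S ⋈[b=a] U))) → 2

|E| = 2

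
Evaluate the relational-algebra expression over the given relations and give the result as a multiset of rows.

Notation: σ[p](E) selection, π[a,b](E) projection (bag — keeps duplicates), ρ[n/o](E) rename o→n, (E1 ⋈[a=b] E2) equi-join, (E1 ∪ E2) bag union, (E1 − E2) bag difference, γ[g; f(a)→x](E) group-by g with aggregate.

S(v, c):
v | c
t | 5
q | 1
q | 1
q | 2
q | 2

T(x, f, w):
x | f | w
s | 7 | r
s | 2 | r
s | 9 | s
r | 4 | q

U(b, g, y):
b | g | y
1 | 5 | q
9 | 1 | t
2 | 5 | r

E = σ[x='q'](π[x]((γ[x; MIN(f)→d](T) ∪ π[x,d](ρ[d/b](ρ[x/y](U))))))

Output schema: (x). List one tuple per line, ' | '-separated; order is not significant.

Per-node cardinality:
  T → 4
  γ[x; MIN(f)→d](T) → 2
  U → 3
  ρ[x/y](U) → 3
  ρ[d/b](ρ[x/y](U)) → 3
  π[x,d](ρ[d/b](ρ[x/y](U))) → 3
  (γ[x; MIN(f)→d](T) ∪ π[x,d](ρ[d/b](ρ[x/y](U)))) → 5
  π[x]((γ[x; MIN(f)→d](T) ∪ π[x,d](ρ[d/b](ρ[x/y](U))))) → 5
  σ[x='q'](π[x]((γ[x; MIN(f)→d](T) ∪ π[x,d](ρ[d/b](ρ[x/y](U)))))) → 1

== RESULT ==
x
q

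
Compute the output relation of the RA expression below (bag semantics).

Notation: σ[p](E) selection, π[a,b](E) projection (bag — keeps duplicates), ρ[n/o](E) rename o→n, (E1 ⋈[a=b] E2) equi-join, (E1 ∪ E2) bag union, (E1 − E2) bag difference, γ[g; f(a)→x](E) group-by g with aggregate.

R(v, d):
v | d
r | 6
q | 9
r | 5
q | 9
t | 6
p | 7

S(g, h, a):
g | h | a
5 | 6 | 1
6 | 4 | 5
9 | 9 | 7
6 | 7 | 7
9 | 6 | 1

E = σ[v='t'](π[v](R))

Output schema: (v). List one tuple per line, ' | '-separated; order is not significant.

Subexpression sizes:
  R → 6
  π[v](R) → 6
  σ[v='t'](π[v](R)) → 1

== RESULT ==
v
t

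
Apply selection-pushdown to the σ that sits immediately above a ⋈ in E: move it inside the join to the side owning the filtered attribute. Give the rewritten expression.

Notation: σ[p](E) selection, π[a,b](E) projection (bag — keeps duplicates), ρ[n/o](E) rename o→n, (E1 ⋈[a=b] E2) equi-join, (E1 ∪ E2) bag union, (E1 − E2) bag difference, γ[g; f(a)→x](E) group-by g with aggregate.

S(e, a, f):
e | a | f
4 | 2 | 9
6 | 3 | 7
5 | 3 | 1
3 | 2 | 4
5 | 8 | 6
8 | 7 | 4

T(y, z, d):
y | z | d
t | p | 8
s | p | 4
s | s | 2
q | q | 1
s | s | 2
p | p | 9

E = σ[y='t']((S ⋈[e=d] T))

σ filters on y, owned by the right side.
E' = (S ⋈[e=d] σ[y='t'](T))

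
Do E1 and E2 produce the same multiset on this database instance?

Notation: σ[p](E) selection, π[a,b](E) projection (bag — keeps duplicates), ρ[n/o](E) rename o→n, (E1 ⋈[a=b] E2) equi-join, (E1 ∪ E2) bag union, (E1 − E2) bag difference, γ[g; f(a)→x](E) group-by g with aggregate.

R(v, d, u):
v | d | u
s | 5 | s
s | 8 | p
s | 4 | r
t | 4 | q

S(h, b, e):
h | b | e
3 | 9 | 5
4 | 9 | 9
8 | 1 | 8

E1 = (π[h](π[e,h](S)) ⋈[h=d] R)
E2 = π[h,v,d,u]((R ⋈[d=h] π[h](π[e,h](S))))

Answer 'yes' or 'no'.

E1 per-node cardinality:
  S → 3
  π[e,h](S) → 3
  π[h](π[e,h](S)) → 3
  R → 4
  (π[h](π[e,h](S)) ⋈[h=d] R) → 3
E2 per-node cardinality:
  R → 4
  S → 3
  π[e,h](S) → 3
  π[h](π[e,h](S)) → 3
  (R ⋈[d=h] π[h](π[e,h](S))) → 3
  π[h,v,d,u]((R ⋈[d=h] π[h](π[e,h](S)))) → 3

E1 and E2 produce the same multiset:
h | v | d | u
4 | s | 4 | r
4 | t | 4 | q
8 | s | 8 | p

yes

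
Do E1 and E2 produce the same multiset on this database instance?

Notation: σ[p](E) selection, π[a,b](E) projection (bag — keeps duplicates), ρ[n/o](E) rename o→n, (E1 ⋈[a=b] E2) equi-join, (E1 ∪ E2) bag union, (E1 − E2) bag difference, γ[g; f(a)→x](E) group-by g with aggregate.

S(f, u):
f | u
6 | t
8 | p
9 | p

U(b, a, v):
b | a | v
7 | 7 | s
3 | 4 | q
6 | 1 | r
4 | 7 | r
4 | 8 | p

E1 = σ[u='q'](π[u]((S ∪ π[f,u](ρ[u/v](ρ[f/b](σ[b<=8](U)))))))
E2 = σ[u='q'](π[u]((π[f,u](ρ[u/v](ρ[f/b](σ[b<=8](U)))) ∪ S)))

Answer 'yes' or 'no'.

E1 stepwise |·|:
  S → 3
  U → 5
  σ[b<=8](U) → 5
  ρ[f/b](σ[b<=8](U)) → 5
  ρ[u/v](ρ[f/b](σ[b<=8](U))) → 5
  π[f,u](ρ[u/v](ρ[f/b](σ[b<=8](U)))) → 5
  (S ∪ π[f,u](ρ[u/v](ρ[f/b](σ[b<=8](U))))) → 8
  π[u]((S ∪ π[f,u](ρ[u/v](ρ[f/b](σ[b<=8](U)))))) → 8
  σ[u='q'](π[u]((S ∪ π[f,u](ρ[u/v](ρ[f/b](σ[b<=8](U))))))) → 1
E2 stepwise |·|:
  U → 5
  σ[b<=8](U) → 5
  ρ[f/b](σ[b<=8](U)) → 5
  ρ[u/v](ρ[f/b](σ[b<=8](U))) → 5
  π[f,u](ρ[u/v](ρ[f/b](σ[b<=8](U)))) → 5
  S → 3
  (π[f,u](ρ[u/v](ρ[f/b](σ[b<=8](U)))) ∪ S) → 8
  π[u]((π[f,u](ρ[u/v](ρ[f/b](σ[b<=8](U)))) ∪ S)) → 8
  σ[u='q'](π[u]((π[f,u](ρ[u/v](ρ[f/b](σ[b<=8](U)))) ∪ S))) → 1

E1 and E2 produce the same multiset:
u
q

yes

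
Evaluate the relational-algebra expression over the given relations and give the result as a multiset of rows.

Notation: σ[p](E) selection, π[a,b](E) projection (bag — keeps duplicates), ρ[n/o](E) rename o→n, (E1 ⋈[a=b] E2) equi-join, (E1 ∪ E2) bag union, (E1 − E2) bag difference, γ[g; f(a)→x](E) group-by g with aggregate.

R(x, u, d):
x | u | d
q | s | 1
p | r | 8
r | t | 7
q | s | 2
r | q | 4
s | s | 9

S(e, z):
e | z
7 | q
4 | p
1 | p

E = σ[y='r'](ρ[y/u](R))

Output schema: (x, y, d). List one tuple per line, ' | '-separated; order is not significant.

Stepwise |·|:
  R → 6
  ρ[y/u](R) → 6
  σ[y='r'](ρ[y/u](R)) → 1

== RESULT ==
x | y | d
p | r | 8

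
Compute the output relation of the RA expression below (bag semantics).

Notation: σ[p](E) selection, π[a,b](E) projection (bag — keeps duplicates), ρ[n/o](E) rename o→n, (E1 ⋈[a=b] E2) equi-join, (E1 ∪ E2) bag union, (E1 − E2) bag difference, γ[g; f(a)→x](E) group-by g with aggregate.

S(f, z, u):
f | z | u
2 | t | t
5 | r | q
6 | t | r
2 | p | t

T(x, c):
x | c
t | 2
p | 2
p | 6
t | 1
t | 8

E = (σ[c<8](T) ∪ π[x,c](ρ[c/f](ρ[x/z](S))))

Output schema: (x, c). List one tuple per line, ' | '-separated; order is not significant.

Row counts bottom-up:
  T → 5
  σ[c<8](T) → 4
  S → 4
  ρ[x/z](S) → 4
  ρ[c/f](ρ[x/z](S)) → 4
  π[x,c](ρ[c/f](ρ[x/z](S))) → 4
  (σ[c<8](T) ∪ π[x,c](ρ[c/f](ρ[x/z](S)))) → 8

== RESULT ==
x | c
p | 2
p | 2
p | 6
r | 5
t | 1
t | 2
t | 2
t | 6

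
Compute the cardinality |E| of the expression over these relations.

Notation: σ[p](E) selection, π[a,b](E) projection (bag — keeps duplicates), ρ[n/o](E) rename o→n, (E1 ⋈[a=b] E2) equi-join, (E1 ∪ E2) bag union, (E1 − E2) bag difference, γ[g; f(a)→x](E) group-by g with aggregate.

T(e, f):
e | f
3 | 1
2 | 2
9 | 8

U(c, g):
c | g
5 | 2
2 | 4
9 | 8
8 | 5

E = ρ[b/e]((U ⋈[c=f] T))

Row counts bottom-up:
  U → 4
  T → 3
  (U ⋈[c=f] T) → 2
  ρ[b/e]((U ⋈[c=f] T)) → 2

|E| = 2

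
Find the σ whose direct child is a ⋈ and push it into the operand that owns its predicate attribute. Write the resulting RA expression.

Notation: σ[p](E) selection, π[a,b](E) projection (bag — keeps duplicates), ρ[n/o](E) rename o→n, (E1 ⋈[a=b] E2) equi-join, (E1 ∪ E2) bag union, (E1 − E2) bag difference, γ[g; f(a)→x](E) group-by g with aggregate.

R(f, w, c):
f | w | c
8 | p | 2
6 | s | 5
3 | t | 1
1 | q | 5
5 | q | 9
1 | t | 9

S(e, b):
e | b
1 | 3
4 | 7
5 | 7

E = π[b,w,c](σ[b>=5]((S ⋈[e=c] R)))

σ filters on b, owned by the left side.
E' = π[b,w,c]((σ[b>=5](S) ⋈[e=c] R))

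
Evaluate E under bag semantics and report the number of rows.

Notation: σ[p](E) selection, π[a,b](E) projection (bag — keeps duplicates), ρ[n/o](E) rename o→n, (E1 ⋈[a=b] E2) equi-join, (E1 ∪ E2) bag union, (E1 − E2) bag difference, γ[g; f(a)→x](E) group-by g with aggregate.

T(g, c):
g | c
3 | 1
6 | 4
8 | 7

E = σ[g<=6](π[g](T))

Subexpression sizes:
  T → 3
  π[g](T) → 3
  σ[g<=6](π[g](T)) → 2

|E| = 2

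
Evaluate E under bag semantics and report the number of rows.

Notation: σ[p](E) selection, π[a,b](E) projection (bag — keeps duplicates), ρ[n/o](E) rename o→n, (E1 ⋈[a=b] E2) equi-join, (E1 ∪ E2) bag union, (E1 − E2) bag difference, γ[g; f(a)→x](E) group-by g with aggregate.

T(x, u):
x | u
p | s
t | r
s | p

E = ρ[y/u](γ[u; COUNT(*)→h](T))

Per-node cardinality:
  T → 3
  γ[u; COUNT(*)→h](T) → 3
  ρ[y/u](γ[u; COUNT(*)→h](T)) → 3

|E| = 3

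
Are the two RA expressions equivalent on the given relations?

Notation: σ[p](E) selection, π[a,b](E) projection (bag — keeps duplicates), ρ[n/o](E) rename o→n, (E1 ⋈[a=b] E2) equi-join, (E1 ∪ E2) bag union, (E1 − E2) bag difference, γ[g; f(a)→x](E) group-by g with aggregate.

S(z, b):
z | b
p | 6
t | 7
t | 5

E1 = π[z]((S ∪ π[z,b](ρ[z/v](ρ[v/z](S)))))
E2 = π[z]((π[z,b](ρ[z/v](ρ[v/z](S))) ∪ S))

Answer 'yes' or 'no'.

E1 subexpression sizes:
  S → 3
  S → 3
  ρ[v/z](S) → 3
  ρ[z/v](ρ[v/z](S)) → 3
  π[z,b](ρ[z/v](ρ[v/z](S))) → 3
  (S ∪ π[z,b](ρ[z/v](ρ[v/z](S)))) → 6
  π[z]((S ∪ π[z,b](ρ[z/v](ρ[v/z](S))))) → 6
E2 subexpression sizes:
  S → 3
  ρ[v/z](S) → 3
  ρ[z/v](ρ[v/z](S)) → 3
  π[z,b](ρ[z/v](ρ[v/z](S))) → 3
  S → 3
  (π[z,b](ρ[z/v](ρ[v/z](S))) ∪ S) → 6
  π[z]((π[z,b](ρ[z/v](ρ[v/z](S))) ∪ S)) → 6

E1 and E2 produce the same multiset:
z
p
p
t
t
t
t

yes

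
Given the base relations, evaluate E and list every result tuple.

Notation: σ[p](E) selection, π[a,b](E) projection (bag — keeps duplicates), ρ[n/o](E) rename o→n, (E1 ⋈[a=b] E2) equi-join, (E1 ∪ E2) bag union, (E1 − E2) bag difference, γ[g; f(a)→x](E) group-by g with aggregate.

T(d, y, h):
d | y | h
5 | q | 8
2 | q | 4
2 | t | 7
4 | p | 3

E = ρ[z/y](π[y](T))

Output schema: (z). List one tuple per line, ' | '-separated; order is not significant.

Subexpression sizes:
  T → 4
  π[y](T) → 4
  ρ[z/y](π[y](T)) → 4

== RESULT ==
z
p
q
q
t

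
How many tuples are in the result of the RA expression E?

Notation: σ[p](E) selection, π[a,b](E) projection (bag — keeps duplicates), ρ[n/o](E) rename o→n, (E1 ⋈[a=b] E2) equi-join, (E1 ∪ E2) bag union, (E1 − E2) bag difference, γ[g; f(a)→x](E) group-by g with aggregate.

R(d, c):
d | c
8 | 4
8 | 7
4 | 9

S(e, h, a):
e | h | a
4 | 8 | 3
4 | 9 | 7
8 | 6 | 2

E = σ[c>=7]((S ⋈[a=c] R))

Per-node cardinality:
  S → 3
  R → 3
  (S ⋈[a=c] R) → 1
  σ[c>=7]((S ⋈[a=c] R)) → 1

|E| = 1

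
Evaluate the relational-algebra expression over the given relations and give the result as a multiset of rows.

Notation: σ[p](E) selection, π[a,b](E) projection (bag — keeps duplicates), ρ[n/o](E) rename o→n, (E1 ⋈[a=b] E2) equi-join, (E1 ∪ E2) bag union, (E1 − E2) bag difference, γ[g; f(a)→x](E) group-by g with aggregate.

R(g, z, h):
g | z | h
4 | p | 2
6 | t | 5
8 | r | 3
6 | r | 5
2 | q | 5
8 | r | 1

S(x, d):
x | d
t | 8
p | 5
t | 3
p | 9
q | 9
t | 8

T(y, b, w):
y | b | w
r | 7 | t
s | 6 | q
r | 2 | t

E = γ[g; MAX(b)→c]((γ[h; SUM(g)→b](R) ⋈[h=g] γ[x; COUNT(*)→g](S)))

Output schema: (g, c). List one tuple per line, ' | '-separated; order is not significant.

Stepwise |·|:
  R → 6
  γ[h; SUM(g)→b](R) → 4
  S → 6
  γ[x; COUNT(*)→g](S) → 3
  (γ[h; SUM(g)→b](R) ⋈[h=g] γ[x; COUNT(*)→g](S)) → 3
  γ[g; MAX(b)→c]((γ[h; SUM(g)→b](R) ⋈[h=g] γ[x; COUNT(*)→g](S))) → 3

== RESULT ==
g | c
1 | 8
2 | 4
3 | 8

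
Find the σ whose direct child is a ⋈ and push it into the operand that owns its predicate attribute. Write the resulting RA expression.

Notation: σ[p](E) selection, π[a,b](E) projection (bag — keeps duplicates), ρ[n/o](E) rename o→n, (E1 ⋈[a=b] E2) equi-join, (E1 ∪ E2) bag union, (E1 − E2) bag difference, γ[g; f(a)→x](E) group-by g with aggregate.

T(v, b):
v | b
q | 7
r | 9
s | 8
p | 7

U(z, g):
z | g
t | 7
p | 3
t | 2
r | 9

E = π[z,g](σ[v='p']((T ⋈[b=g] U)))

σ filters on v, owned by the left side.
E' = π[z,g]((σ[v='p'](T) ⋈[b=g] U))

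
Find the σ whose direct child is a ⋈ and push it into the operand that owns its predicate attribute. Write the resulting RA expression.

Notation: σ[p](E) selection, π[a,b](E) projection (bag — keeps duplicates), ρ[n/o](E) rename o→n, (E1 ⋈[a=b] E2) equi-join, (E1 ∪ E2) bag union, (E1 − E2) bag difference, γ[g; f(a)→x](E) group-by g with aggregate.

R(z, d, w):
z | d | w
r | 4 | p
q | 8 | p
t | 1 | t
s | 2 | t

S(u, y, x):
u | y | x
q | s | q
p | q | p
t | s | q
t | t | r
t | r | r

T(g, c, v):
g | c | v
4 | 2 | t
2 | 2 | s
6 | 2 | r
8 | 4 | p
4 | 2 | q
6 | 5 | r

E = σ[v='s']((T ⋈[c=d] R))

σ filters on v, owned by the left side.
E' = (σ[v='s'](T) ⋈[c=d] R)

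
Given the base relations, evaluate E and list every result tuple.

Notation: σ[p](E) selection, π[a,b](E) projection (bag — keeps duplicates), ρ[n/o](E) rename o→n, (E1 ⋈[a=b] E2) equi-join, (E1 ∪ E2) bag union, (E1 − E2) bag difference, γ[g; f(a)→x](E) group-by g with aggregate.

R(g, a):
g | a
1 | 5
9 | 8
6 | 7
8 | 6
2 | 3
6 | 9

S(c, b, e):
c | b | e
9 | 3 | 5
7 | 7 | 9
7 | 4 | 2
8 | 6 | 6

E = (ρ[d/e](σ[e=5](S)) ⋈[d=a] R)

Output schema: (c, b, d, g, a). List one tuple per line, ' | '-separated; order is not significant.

Subexpression sizes:
  S → 4
  σ[e=5](S) → 1
  ρ[d/e](σ[e=5](S)) → 1
  R → 6
  (ρ[d/e](σ[e=5](S)) ⋈[d=a] R) → 1

== RESULT ==
c | b | d | g | a
9 | 3 | 5 | 1 | 5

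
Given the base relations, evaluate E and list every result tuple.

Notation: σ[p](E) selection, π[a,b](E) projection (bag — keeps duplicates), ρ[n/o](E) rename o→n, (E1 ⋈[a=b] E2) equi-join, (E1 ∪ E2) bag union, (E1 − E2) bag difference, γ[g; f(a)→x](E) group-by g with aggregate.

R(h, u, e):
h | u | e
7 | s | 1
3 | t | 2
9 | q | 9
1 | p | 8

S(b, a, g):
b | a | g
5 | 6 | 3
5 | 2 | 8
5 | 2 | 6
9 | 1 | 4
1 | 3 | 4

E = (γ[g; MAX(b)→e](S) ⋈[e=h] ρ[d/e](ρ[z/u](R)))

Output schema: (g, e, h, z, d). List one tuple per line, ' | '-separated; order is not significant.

Row counts bottom-up:
  S → 5
  γ[g; MAX(b)→e](S) → 4
  R → 4
  ρ[z/u](R) → 4
  ρ[d/e](ρ[z/u](R)) → 4
  (γ[g; MAX(b)→e](S) ⋈[e=h] ρ[d/e](ρ[z/u](R))) → 1

== RESULT ==
g | e | h | z | d
4 | 9 | 9 | q | 9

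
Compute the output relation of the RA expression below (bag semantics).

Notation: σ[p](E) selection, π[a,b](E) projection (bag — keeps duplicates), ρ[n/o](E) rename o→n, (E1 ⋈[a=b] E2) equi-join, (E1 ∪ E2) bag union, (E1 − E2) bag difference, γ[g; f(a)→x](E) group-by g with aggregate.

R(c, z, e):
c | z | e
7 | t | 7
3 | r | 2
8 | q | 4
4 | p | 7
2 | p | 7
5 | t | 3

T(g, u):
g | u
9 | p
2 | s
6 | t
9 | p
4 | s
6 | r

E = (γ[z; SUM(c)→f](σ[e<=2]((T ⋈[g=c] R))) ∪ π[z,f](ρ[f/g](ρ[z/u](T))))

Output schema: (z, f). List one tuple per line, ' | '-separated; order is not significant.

Row counts bottom-up:
  T → 6
  R → 6
  (T ⋈[g=c] R) → 2
  σ[e<=2]((T ⋈[g=c] R)) → 0
  γ[z; SUM(c)→f](σ[e<=2]((T ⋈[g=c] R))) → 0
  T → 6
  ρ[z/u](T) → 6
  ρ[f/g](ρ[z/u](T)) → 6
  π[z,f](ρ[f/g](ρ[z/u](T))) → 6
  (γ[z; SUM(c)→f](σ[e<=2]((T ⋈[g=c] R))) ∪ π[z,f](ρ[f/g](ρ[z/u](T)))) → 6

== RESULT ==
z | f
p | 9
p | 9
r | 6
s | 2
s | 4
t | 6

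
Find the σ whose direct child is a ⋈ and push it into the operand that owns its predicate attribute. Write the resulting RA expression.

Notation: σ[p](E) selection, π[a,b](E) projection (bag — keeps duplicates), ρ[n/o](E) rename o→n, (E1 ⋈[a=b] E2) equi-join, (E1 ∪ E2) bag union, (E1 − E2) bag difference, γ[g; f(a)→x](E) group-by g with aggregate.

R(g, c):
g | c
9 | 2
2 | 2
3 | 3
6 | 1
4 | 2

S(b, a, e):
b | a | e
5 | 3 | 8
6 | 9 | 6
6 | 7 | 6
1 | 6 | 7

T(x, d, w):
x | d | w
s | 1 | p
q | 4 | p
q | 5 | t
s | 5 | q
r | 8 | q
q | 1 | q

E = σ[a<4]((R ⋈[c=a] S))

σ filters on a, owned by the right side.
E' = (R ⋈[c=a] σ[a<4](S))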